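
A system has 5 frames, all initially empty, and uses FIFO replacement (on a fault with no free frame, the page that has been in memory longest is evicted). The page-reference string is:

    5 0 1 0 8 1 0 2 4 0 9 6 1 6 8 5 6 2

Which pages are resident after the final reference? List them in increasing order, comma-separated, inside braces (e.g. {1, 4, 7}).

{1, 2, 5, 6, 8}

5 -> miss, frames {5}
0 -> miss, frames {5,0}
1 -> miss, frames {5,0,1}
0 -> hit
8 -> miss, frames {5,0,1,8}
1 -> hit
0 -> hit
2 -> miss, frames {5,0,1,8,2}
4 -> miss, evict 5, frames {0,1,8,2,4}
0 -> hit
9 -> miss, evict 0, frames {1,8,2,4,9}
6 -> miss, evict 1, frames {8,2,4,9,6}
1 -> miss, evict 8, frames {2,4,9,6,1}
6 -> hit
8 -> miss, evict 2, frames {4,9,6,1,8}
5 -> miss, evict 4, frames {9,6,1,8,5}
6 -> hit
2 -> miss, evict 9, frames {6,1,8,5,2}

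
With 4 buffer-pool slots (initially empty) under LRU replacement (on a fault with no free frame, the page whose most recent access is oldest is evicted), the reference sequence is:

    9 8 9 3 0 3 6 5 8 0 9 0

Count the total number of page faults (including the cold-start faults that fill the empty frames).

9

9 → fault, frames {9}
8 → fault, frames {9,8}
9 → hit
3 → fault, frames {8,9,3}
0 → fault, frames {8,9,3,0}
3 → hit
6 → fault, evict 8, frames {9,0,3,6}
5 → fault, evict 9, frames {0,3,6,5}
8 → fault, evict 0, frames {3,6,5,8}
0 → fault, evict 3, frames {6,5,8,0}
9 → fault, evict 6, frames {5,8,0,9}
0 → hit
Page faults: 9.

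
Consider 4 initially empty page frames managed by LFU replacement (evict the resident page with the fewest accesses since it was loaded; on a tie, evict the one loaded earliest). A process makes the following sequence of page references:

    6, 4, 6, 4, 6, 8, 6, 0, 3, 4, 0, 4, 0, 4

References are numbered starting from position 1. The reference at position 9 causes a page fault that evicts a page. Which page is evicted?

pos 1: 6 → fault, frames [6]
pos 2: 4 → fault, frames [6, 4]
pos 3: 6 → hit
pos 4: 4 → hit
pos 5: 6 → hit
pos 6: 8 → fault, frames [6, 4, 8]
pos 7: 6 → hit
pos 8: 0 → fault, frames [6, 4, 8, 0]
pos 9: 3 → fault, evict 8, frames [6, 4, 0, 3]
At position 9, page 8 is evicted.

8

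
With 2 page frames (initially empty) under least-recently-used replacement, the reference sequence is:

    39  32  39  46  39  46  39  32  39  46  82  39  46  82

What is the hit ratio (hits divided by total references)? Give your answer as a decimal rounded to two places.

0.36

39 -> miss, frames {39}
32 -> miss, frames {39,32}
39 -> hit
46 -> miss, evict 32, frames {39,46}
39 -> hit
46 -> hit
39 -> hit
32 -> miss, evict 46, frames {39,32}
39 -> hit
46 -> miss, evict 32, frames {39,46}
82 -> miss, evict 39, frames {46,82}
39 -> miss, evict 46, frames {82,39}
46 -> miss, evict 82, frames {39,46}
82 -> miss, evict 39, frames {46,82}
Hits: 5 of 14 references → 5/14 = 0.3571.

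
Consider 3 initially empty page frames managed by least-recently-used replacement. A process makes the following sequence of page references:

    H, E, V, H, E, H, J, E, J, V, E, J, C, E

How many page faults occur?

6

H → miss, frames [H]
E → miss, frames [H, E]
V → miss, frames [H, E, V]
H → hit
E → hit
H → hit
J → miss, evict V, frames [E, H, J]
E → hit
J → hit
V → miss, evict H, frames [E, J, V]
E → hit
J → hit
C → miss, evict V, frames [E, J, C]
E → hit
Page faults: 6.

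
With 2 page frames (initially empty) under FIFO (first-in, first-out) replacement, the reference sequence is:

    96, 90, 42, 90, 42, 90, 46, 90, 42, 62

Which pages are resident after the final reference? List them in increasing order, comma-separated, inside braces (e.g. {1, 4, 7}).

96 -> fault, frames {96}
90 -> fault, frames {96,90}
42 -> fault, evict 96, frames {90,42}
90 -> hit
42 -> hit
90 -> hit
46 -> fault, evict 90, frames {42,46}
90 -> fault, evict 42, frames {46,90}
42 -> fault, evict 46, frames {90,42}
62 -> fault, evict 90, frames {42,62}

{42, 62}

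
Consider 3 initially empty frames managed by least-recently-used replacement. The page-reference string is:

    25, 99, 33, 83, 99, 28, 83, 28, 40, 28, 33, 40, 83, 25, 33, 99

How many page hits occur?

25 -> fault, frames [25]
99 -> fault, frames [25, 99]
33 -> fault, frames [25, 99, 33]
83 -> fault, evict 25, frames [99, 33, 83]
99 -> hit
28 -> fault, evict 33, frames [83, 99, 28]
83 -> hit
28 -> hit
40 -> fault, evict 99, frames [83, 28, 40]
28 -> hit
33 -> fault, evict 83, frames [40, 28, 33]
40 -> hit
83 -> fault, evict 28, frames [33, 40, 83]
25 -> fault, evict 33, frames [40, 83, 25]
33 -> fault, evict 40, frames [83, 25, 33]
99 -> fault, evict 83, frames [25, 33, 99]
Hits: 5.

5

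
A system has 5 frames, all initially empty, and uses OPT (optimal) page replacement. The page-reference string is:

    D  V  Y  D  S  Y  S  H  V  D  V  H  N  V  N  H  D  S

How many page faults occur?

6

D: miss, frames [D]
V: miss, frames [D, V]
Y: miss, frames [D, V, Y]
D: hit
S: miss, frames [D, V, Y, S]
Y: hit
S: hit
H: miss, frames [D, V, Y, S, H]
V: hit
D: hit
V: hit
H: hit
N: miss, evict Y, frames [D, V, S, H, N]
V: hit
N: hit
H: hit
D: hit
S: hit
Page faults: 6.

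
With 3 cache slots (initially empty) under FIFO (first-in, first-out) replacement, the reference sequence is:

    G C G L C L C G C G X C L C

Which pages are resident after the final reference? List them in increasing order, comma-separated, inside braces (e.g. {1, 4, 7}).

G: fault, frames {G}
C: fault, frames {G,C}
G: hit
L: fault, frames {G,C,L}
C: hit
L: hit
C: hit
G: hit
C: hit
G: hit
X: fault, evict G, frames {C,L,X}
C: hit
L: hit
C: hit

{C, L, X}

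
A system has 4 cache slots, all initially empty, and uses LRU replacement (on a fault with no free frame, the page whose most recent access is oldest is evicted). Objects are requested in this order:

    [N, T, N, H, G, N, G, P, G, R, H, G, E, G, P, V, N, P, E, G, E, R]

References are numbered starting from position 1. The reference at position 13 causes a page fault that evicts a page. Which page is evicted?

pos 1: N: miss, frames {N}
pos 2: T: miss, frames {N,T}
pos 3: N: hit
pos 4: H: miss, frames {T,N,H}
pos 5: G: miss, frames {T,N,H,G}
pos 6: N: hit
pos 7: G: hit
pos 8: P: miss, evict T, frames {H,N,G,P}
pos 9: G: hit
pos 10: R: miss, evict H, frames {N,P,G,R}
pos 11: H: miss, evict N, frames {P,G,R,H}
pos 12: G: hit
pos 13: E: miss, evict P, frames {R,H,G,E}
At position 13, page P is evicted.

P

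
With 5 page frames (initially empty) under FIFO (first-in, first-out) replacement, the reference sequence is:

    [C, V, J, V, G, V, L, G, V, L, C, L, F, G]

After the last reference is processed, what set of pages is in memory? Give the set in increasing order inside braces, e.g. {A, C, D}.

C: miss, frames [C]
V: miss, frames [C, V]
J: miss, frames [C, V, J]
V: hit
G: miss, frames [C, V, J, G]
V: hit
L: miss, frames [C, V, J, G, L]
G: hit
V: hit
L: hit
C: hit
L: hit
F: miss, evict C, frames [V, J, G, L, F]
G: hit

{F, G, J, L, V}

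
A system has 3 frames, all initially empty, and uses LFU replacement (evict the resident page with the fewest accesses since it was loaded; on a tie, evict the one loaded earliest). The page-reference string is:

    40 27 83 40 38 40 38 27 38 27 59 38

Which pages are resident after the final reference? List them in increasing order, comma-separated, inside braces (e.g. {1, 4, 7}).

{38, 40, 59}

40: miss, frames {40}
27: miss, frames {40,27}
83: miss, frames {40,27,83}
40: hit
38: miss, evict 27, frames {40,83,38}
40: hit
38: hit
27: miss, evict 83, frames {40,38,27}
38: hit
27: hit
59: miss, evict 27, frames {40,38,59}
38: hit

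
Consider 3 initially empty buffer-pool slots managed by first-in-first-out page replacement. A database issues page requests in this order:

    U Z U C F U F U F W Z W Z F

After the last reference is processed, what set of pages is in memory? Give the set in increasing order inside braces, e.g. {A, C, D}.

U: miss, frames [U]
Z: miss, frames [U, Z]
U: hit
C: miss, frames [U, Z, C]
F: miss, evict U, frames [Z, C, F]
U: miss, evict Z, frames [C, F, U]
F: hit
U: hit
F: hit
W: miss, evict C, frames [F, U, W]
Z: miss, evict F, frames [U, W, Z]
W: hit
Z: hit
F: miss, evict U, frames [W, Z, F]

{F, W, Z}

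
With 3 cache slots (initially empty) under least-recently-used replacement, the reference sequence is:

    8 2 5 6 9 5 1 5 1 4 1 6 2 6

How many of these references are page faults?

9

8 -> fault, frames [8]
2 -> fault, frames [8, 2]
5 -> fault, frames [8, 2, 5]
6 -> fault, evict 8, frames [2, 5, 6]
9 -> fault, evict 2, frames [5, 6, 9]
5 -> hit
1 -> fault, evict 6, frames [9, 5, 1]
5 -> hit
1 -> hit
4 -> fault, evict 9, frames [5, 1, 4]
1 -> hit
6 -> fault, evict 5, frames [4, 1, 6]
2 -> fault, evict 4, frames [1, 6, 2]
6 -> hit
Page faults: 9.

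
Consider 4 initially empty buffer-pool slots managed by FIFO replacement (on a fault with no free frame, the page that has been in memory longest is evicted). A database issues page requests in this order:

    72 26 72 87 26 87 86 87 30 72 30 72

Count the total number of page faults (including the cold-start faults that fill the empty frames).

6

72 -> miss, frames [72]
26 -> miss, frames [72, 26]
72 -> hit
87 -> miss, frames [72, 26, 87]
26 -> hit
87 -> hit
86 -> miss, frames [72, 26, 87, 86]
87 -> hit
30 -> miss, evict 72, frames [26, 87, 86, 30]
72 -> miss, evict 26, frames [87, 86, 30, 72]
30 -> hit
72 -> hit
Page faults: 6.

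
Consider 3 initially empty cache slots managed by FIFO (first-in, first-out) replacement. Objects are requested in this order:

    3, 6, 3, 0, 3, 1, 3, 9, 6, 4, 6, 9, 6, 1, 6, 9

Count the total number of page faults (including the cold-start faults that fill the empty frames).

10

3 -> miss, frames [3]
6 -> miss, frames [3, 6]
3 -> hit
0 -> miss, frames [3, 6, 0]
3 -> hit
1 -> miss, evict 3, frames [6, 0, 1]
3 -> miss, evict 6, frames [0, 1, 3]
9 -> miss, evict 0, frames [1, 3, 9]
6 -> miss, evict 1, frames [3, 9, 6]
4 -> miss, evict 3, frames [9, 6, 4]
6 -> hit
9 -> hit
6 -> hit
1 -> miss, evict 9, frames [6, 4, 1]
6 -> hit
9 -> miss, evict 6, frames [4, 1, 9]
Page faults: 10.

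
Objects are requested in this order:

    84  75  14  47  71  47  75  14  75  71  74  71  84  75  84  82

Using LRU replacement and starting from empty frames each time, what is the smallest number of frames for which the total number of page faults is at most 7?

6

f=1: 16 faults
f=2: 12 faults
f=3: 12 faults
f=4: 8 faults
f=5: 8 faults
f=6: 7 faults
f=7: 7 faults
Smallest f with faults ≤ 7 is 6.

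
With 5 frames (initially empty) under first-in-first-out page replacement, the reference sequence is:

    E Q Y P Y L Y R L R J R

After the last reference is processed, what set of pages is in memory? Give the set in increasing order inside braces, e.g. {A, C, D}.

E → miss, frames [E]
Q → miss, frames [E, Q]
Y → miss, frames [E, Q, Y]
P → miss, frames [E, Q, Y, P]
Y → hit
L → miss, frames [E, Q, Y, P, L]
Y → hit
R → miss, evict E, frames [Q, Y, P, L, R]
L → hit
R → hit
J → miss, evict Q, frames [Y, P, L, R, J]
R → hit

{J, L, P, R, Y}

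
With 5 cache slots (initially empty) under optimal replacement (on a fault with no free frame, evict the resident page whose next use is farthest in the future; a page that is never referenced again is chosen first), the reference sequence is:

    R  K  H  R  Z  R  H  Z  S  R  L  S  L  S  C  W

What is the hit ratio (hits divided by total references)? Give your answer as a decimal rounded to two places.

R -> miss, frames (R)
K -> miss, frames (R K)
H -> miss, frames (R K H)
R -> hit
Z -> miss, frames (R K H Z)
R -> hit
H -> hit
Z -> hit
S -> miss, frames (R K H Z S)
R -> hit
L -> miss, evict Z, frames (R K H S L)
S -> hit
L -> hit
S -> hit
C -> miss, evict L, frames (R K H S C)
W -> miss, evict C, frames (R K H S W)
Hits: 8 of 16 references → 8/16 = 0.5000.

0.50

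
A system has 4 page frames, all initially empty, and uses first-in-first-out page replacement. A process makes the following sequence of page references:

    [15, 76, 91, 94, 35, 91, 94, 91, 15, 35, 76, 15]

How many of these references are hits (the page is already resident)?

5

15 -> fault, frames [15]
76 -> fault, frames [15, 76]
91 -> fault, frames [15, 76, 91]
94 -> fault, frames [15, 76, 91, 94]
35 -> fault, evict 15, frames [76, 91, 94, 35]
91 -> hit
94 -> hit
91 -> hit
15 -> fault, evict 76, frames [91, 94, 35, 15]
35 -> hit
76 -> fault, evict 91, frames [94, 35, 15, 76]
15 -> hit
Hits: 5.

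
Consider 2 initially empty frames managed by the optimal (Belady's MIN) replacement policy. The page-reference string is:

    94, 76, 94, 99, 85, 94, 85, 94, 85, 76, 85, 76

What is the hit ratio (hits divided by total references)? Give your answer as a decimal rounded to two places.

94: fault, frames [94]
76: fault, frames [94, 76]
94: hit
99: fault, evict 76, frames [94, 99]
85: fault, evict 99, frames [94, 85]
94: hit
85: hit
94: hit
85: hit
76: fault, evict 94, frames [85, 76]
85: hit
76: hit
Hits: 7 of 12 references → 7/12 = 0.5833.

0.58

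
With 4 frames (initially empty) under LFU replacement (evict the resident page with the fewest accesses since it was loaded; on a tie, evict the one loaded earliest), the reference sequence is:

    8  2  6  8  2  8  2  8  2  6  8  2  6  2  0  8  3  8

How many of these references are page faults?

5

8 → miss, frames (8)
2 → miss, frames (8 2)
6 → miss, frames (8 2 6)
8 → hit
2 → hit
8 → hit
2 → hit
8 → hit
2 → hit
6 → hit
8 → hit
2 → hit
6 → hit
2 → hit
0 → miss, frames (8 2 6 0)
8 → hit
3 → miss, evict 0, frames (8 2 6 3)
8 → hit
Page faults: 5.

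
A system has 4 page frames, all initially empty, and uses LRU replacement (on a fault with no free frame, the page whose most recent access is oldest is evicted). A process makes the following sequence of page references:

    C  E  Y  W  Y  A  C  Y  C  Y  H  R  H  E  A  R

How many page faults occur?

10

C → miss, frames {C}
E → miss, frames {C,E}
Y → miss, frames {C,E,Y}
W → miss, frames {C,E,Y,W}
Y → hit
A → miss, evict C, frames {E,W,Y,A}
C → miss, evict E, frames {W,Y,A,C}
Y → hit
C → hit
Y → hit
H → miss, evict W, frames {A,C,Y,H}
R → miss, evict A, frames {C,Y,H,R}
H → hit
E → miss, evict C, frames {Y,R,H,E}
A → miss, evict Y, frames {R,H,E,A}
R → hit
Page faults: 10.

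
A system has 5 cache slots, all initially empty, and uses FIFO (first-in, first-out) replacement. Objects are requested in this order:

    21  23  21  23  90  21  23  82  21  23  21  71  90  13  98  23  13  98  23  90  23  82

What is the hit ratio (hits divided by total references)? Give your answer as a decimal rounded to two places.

21 → fault, frames (21)
23 → fault, frames (21 23)
21 → hit
23 → hit
90 → fault, frames (21 23 90)
21 → hit
23 → hit
82 → fault, frames (21 23 90 82)
21 → hit
23 → hit
21 → hit
71 → fault, frames (21 23 90 82 71)
90 → hit
13 → fault, evict 21, frames (23 90 82 71 13)
98 → fault, evict 23, frames (90 82 71 13 98)
23 → fault, evict 90, frames (82 71 13 98 23)
13 → hit
98 → hit
23 → hit
90 → fault, evict 82, frames (71 13 98 23 90)
23 → hit
82 → fault, evict 71, frames (13 98 23 90 82)
Hits: 12 of 22 references → 12/22 = 0.5455.

0.55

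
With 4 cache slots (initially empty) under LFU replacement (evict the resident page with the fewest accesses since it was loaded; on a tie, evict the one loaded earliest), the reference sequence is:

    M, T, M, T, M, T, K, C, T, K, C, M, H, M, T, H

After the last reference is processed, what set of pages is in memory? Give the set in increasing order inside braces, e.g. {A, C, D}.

{C, H, M, T}

M → fault, frames {M}
T → fault, frames {M,T}
M → hit
T → hit
M → hit
T → hit
K → fault, frames {M,T,K}
C → fault, frames {M,T,K,C}
T → hit
K → hit
C → hit
M → hit
H → fault, evict K, frames {M,T,C,H}
M → hit
T → hit
H → hit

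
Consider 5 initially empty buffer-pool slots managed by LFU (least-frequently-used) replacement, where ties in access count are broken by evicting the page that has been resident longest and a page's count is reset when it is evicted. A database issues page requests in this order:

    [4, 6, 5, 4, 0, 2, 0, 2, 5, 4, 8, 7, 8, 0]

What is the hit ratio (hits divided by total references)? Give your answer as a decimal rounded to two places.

0.43

4: miss, frames {4}
6: miss, frames {4,6}
5: miss, frames {4,6,5}
4: hit
0: miss, frames {4,6,5,0}
2: miss, frames {4,6,5,0,2}
0: hit
2: hit
5: hit
4: hit
8: miss, evict 6, frames {4,5,0,2,8}
7: miss, evict 8, frames {4,5,0,2,7}
8: miss, evict 7, frames {4,5,0,2,8}
0: hit
Hits: 6 of 14 references → 6/14 = 0.4286.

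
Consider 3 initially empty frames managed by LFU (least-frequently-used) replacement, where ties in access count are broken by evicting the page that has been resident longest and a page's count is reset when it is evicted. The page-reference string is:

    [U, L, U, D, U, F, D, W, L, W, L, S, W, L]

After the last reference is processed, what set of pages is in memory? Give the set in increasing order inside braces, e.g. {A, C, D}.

{D, L, U}

U -> miss, frames (U)
L -> miss, frames (U L)
U -> hit
D -> miss, frames (U L D)
U -> hit
F -> miss, evict L, frames (U D F)
D -> hit
W -> miss, evict F, frames (U D W)
L -> miss, evict W, frames (U D L)
W -> miss, evict L, frames (U D W)
L -> miss, evict W, frames (U D L)
S -> miss, evict L, frames (U D S)
W -> miss, evict S, frames (U D W)
L -> miss, evict W, frames (U D L)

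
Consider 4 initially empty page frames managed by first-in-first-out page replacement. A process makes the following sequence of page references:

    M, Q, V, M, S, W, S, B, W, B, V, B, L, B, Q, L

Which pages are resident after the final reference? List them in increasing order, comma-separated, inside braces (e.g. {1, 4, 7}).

M → fault, frames (M)
Q → fault, frames (M Q)
V → fault, frames (M Q V)
M → hit
S → fault, frames (M Q V S)
W → fault, evict M, frames (Q V S W)
S → hit
B → fault, evict Q, frames (V S W B)
W → hit
B → hit
V → hit
B → hit
L → fault, evict V, frames (S W B L)
B → hit
Q → fault, evict S, frames (W B L Q)
L → hit

{B, L, Q, W}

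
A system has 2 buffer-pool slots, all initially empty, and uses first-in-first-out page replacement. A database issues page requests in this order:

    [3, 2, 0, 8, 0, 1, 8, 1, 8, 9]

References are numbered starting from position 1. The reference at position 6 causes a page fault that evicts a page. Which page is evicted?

0

pos 1: 3 -> miss, frames [3]
pos 2: 2 -> miss, frames [3, 2]
pos 3: 0 -> miss, evict 3, frames [2, 0]
pos 4: 8 -> miss, evict 2, frames [0, 8]
pos 5: 0 -> hit
pos 6: 1 -> miss, evict 0, frames [8, 1]
At position 6, page 0 is evicted.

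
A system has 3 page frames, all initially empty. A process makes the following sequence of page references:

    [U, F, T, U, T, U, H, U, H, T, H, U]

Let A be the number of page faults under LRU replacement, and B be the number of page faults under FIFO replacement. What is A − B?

Under LRU: F F F . . . F . . . . . → 4 faults.
Under FIFO: F F F . . . F F . . . . → 5 faults.
A − B = 4 − 5 = -1.

-1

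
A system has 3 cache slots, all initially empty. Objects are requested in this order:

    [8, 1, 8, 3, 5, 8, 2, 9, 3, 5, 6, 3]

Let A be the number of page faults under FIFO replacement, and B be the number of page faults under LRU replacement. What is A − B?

1

Under FIFO: F F . F F F F F F F F . → 10 faults.
Under LRU: F F . F F . F F F F F . → 9 faults.
A − B = 10 − 9 = 1.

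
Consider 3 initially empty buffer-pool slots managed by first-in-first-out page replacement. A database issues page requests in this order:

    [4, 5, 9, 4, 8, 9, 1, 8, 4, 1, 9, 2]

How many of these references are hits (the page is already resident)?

4

4 -> fault, frames {4}
5 -> fault, frames {4,5}
9 -> fault, frames {4,5,9}
4 -> hit
8 -> fault, evict 4, frames {5,9,8}
9 -> hit
1 -> fault, evict 5, frames {9,8,1}
8 -> hit
4 -> fault, evict 9, frames {8,1,4}
1 -> hit
9 -> fault, evict 8, frames {1,4,9}
2 -> fault, evict 1, frames {4,9,2}
Hits: 4.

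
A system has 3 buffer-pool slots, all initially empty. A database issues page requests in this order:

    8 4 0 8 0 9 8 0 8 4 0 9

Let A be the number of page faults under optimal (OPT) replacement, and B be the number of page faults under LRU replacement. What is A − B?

-1

Under OPT: F F F . . F . . . F . . → 5 faults.
Under LRU: F F F . . F . . . F . F → 6 faults.
A − B = 5 − 6 = -1.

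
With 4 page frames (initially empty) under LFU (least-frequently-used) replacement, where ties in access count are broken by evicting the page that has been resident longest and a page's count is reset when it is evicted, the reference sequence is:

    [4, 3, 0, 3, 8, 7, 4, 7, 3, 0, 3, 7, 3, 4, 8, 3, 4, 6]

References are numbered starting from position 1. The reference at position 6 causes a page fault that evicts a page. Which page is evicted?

pos 1: 4 -> fault, frames (4)
pos 2: 3 -> fault, frames (4 3)
pos 3: 0 -> fault, frames (4 3 0)
pos 4: 3 -> hit
pos 5: 8 -> fault, frames (4 3 0 8)
pos 6: 7 -> fault, evict 4, frames (3 0 8 7)
At position 6, page 4 is evicted.

4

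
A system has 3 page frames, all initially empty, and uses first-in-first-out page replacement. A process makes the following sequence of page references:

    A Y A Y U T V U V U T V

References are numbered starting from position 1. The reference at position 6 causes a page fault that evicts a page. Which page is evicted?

pos 1: A -> fault, frames {A}
pos 2: Y -> fault, frames {A,Y}
pos 3: A -> hit
pos 4: Y -> hit
pos 5: U -> fault, frames {A,Y,U}
pos 6: T -> fault, evict A, frames {Y,U,T}
At position 6, page A is evicted.

A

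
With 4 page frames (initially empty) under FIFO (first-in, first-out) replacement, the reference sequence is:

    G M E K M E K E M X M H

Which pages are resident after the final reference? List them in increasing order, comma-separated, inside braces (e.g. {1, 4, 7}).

G → miss, frames [G]
M → miss, frames [G, M]
E → miss, frames [G, M, E]
K → miss, frames [G, M, E, K]
M → hit
E → hit
K → hit
E → hit
M → hit
X → miss, evict G, frames [M, E, K, X]
M → hit
H → miss, evict M, frames [E, K, X, H]

{E, H, K, X}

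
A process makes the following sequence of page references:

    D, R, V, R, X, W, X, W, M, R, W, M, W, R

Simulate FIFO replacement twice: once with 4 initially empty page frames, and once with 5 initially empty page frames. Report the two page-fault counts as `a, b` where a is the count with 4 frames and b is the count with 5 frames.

7, 6

4 frames: F F F . F F . . F F . . . . → 7 faults.
5 frames: F F F . F F . . F . . . . . → 6 faults.
6 < 7: adding a frame reduced faults, as is typical.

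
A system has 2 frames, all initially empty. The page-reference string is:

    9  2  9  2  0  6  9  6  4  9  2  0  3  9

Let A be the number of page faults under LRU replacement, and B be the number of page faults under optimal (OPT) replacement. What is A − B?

3

Under LRU: F F . . F F F . F F F F F F → 11 faults.
Under OPT: F F . . F F . . F . F F F . → 8 faults.
A − B = 11 − 8 = 3.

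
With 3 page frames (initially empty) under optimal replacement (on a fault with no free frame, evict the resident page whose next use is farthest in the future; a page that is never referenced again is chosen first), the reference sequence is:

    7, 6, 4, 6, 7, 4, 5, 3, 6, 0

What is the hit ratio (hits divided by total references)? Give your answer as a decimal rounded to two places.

7 -> fault, frames {7}
6 -> fault, frames {7,6}
4 -> fault, frames {7,6,4}
6 -> hit
7 -> hit
4 -> hit
5 -> fault, evict 4, frames {7,6,5}
3 -> fault, evict 5, frames {7,6,3}
6 -> hit
0 -> fault, evict 3, frames {7,6,0}
Hits: 4 of 10 references → 4/10 = 0.4000.

0.40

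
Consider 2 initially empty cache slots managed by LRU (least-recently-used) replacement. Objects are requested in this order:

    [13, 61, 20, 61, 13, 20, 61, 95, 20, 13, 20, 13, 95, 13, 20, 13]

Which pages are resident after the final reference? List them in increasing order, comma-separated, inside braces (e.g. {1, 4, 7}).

13 -> miss, frames (13)
61 -> miss, frames (13 61)
20 -> miss, evict 13, frames (61 20)
61 -> hit
13 -> miss, evict 20, frames (61 13)
20 -> miss, evict 61, frames (13 20)
61 -> miss, evict 13, frames (20 61)
95 -> miss, evict 20, frames (61 95)
20 -> miss, evict 61, frames (95 20)
13 -> miss, evict 95, frames (20 13)
20 -> hit
13 -> hit
95 -> miss, evict 20, frames (13 95)
13 -> hit
20 -> miss, evict 95, frames (13 20)
13 -> hit

{13, 20}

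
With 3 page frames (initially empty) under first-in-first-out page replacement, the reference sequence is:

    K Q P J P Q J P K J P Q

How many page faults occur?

6

K: miss, frames [K]
Q: miss, frames [K, Q]
P: miss, frames [K, Q, P]
J: miss, evict K, frames [Q, P, J]
P: hit
Q: hit
J: hit
P: hit
K: miss, evict Q, frames [P, J, K]
J: hit
P: hit
Q: miss, evict P, frames [J, K, Q]
Page faults: 6.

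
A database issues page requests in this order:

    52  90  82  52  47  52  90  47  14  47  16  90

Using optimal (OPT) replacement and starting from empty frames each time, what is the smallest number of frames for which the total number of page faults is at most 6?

f=1: 12 faults
f=2: 8 faults
f=3: 6 faults
f=4: 6 faults
f=5: 6 faults
f=6: 6 faults
Smallest f with faults ≤ 6 is 3.

3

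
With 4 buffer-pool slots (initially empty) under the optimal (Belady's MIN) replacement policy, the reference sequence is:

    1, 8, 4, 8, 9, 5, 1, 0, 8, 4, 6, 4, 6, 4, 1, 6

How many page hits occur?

9

1: fault, frames {1}
8: fault, frames {1,8}
4: fault, frames {1,8,4}
8: hit
9: fault, frames {1,8,4,9}
5: fault, evict 9, frames {1,8,4,5}
1: hit
0: fault, evict 5, frames {1,8,4,0}
8: hit
4: hit
6: fault, evict 0, frames {1,8,4,6}
4: hit
6: hit
4: hit
1: hit
6: hit
Hits: 9.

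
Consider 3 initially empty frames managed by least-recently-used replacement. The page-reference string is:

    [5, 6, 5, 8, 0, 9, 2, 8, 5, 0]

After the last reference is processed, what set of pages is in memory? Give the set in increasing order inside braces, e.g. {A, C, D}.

{0, 5, 8}

5 → fault, frames (5)
6 → fault, frames (5 6)
5 → hit
8 → fault, frames (6 5 8)
0 → fault, evict 6, frames (5 8 0)
9 → fault, evict 5, frames (8 0 9)
2 → fault, evict 8, frames (0 9 2)
8 → fault, evict 0, frames (9 2 8)
5 → fault, evict 9, frames (2 8 5)
0 → fault, evict 2, frames (8 5 0)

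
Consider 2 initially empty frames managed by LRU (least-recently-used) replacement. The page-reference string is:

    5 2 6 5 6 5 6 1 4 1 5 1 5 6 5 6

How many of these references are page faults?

8

5 -> fault, frames (5)
2 -> fault, frames (5 2)
6 -> fault, evict 5, frames (2 6)
5 -> fault, evict 2, frames (6 5)
6 -> hit
5 -> hit
6 -> hit
1 -> fault, evict 5, frames (6 1)
4 -> fault, evict 6, frames (1 4)
1 -> hit
5 -> fault, evict 4, frames (1 5)
1 -> hit
5 -> hit
6 -> fault, evict 1, frames (5 6)
5 -> hit
6 -> hit
Page faults: 8.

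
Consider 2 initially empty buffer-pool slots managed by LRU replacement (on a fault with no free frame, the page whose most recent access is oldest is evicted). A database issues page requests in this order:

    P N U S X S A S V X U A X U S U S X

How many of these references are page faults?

P → fault, frames [P]
N → fault, frames [P, N]
U → fault, evict P, frames [N, U]
S → fault, evict N, frames [U, S]
X → fault, evict U, frames [S, X]
S → hit
A → fault, evict X, frames [S, A]
S → hit
V → fault, evict A, frames [S, V]
X → fault, evict S, frames [V, X]
U → fault, evict V, frames [X, U]
A → fault, evict X, frames [U, A]
X → fault, evict U, frames [A, X]
U → fault, evict A, frames [X, U]
S → fault, evict X, frames [U, S]
U → hit
S → hit
X → fault, evict U, frames [S, X]
Page faults: 14.

14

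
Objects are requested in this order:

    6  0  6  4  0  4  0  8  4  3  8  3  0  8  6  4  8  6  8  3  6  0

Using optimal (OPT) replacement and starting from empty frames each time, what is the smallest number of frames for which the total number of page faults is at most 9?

3

f=1: 22 faults
f=2: 11 faults
f=3: 9 faults
f=4: 7 faults
f=5: 5 faults
Smallest f with faults ≤ 9 is 3.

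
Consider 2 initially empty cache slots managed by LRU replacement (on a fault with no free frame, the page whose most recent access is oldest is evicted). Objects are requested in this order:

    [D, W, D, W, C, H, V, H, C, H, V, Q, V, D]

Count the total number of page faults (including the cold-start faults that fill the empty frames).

9

D -> miss, frames {D}
W -> miss, frames {D,W}
D -> hit
W -> hit
C -> miss, evict D, frames {W,C}
H -> miss, evict W, frames {C,H}
V -> miss, evict C, frames {H,V}
H -> hit
C -> miss, evict V, frames {H,C}
H -> hit
V -> miss, evict C, frames {H,V}
Q -> miss, evict H, frames {V,Q}
V -> hit
D -> miss, evict Q, frames {V,D}
Page faults: 9.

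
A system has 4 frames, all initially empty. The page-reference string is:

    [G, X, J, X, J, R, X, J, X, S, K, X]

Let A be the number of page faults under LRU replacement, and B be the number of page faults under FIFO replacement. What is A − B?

Under LRU: F F F . . F . . . F F . → 6 faults.
Under FIFO: F F F . . F . . . F F F → 7 faults.
A − B = 6 − 7 = -1.

-1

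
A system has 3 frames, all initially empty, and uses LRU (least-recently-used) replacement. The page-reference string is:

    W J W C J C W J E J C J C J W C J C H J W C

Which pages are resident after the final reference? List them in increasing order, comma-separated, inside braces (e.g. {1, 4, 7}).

W → miss, frames [W]
J → miss, frames [W, J]
W → hit
C → miss, frames [J, W, C]
J → hit
C → hit
W → hit
J → hit
E → miss, evict C, frames [W, J, E]
J → hit
C → miss, evict W, frames [E, J, C]
J → hit
C → hit
J → hit
W → miss, evict E, frames [C, J, W]
C → hit
J → hit
C → hit
H → miss, evict W, frames [J, C, H]
J → hit
W → miss, evict C, frames [H, J, W]
C → miss, evict H, frames [J, W, C]

{C, J, W}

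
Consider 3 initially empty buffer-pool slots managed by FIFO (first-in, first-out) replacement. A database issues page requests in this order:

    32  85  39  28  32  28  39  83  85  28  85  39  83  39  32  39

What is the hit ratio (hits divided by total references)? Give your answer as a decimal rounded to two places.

32: miss, frames [32]
85: miss, frames [32, 85]
39: miss, frames [32, 85, 39]
28: miss, evict 32, frames [85, 39, 28]
32: miss, evict 85, frames [39, 28, 32]
28: hit
39: hit
83: miss, evict 39, frames [28, 32, 83]
85: miss, evict 28, frames [32, 83, 85]
28: miss, evict 32, frames [83, 85, 28]
85: hit
39: miss, evict 83, frames [85, 28, 39]
83: miss, evict 85, frames [28, 39, 83]
39: hit
32: miss, evict 28, frames [39, 83, 32]
39: hit
Hits: 5 of 16 references → 5/16 = 0.3125.

0.31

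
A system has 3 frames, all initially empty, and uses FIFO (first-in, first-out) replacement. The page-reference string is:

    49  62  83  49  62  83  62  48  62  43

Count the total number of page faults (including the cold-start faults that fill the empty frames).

5

49 → fault, frames (49)
62 → fault, frames (49 62)
83 → fault, frames (49 62 83)
49 → hit
62 → hit
83 → hit
62 → hit
48 → fault, evict 49, frames (62 83 48)
62 → hit
43 → fault, evict 62, frames (83 48 43)
Page faults: 5.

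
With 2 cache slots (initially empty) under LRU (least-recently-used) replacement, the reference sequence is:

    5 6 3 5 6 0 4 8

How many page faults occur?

8

5 -> fault, frames [5]
6 -> fault, frames [5, 6]
3 -> fault, evict 5, frames [6, 3]
5 -> fault, evict 6, frames [3, 5]
6 -> fault, evict 3, frames [5, 6]
0 -> fault, evict 5, frames [6, 0]
4 -> fault, evict 6, frames [0, 4]
8 -> fault, evict 0, frames [4, 8]
Page faults: 8.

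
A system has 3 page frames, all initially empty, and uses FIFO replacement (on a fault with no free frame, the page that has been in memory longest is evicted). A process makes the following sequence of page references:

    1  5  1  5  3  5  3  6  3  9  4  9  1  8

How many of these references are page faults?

1 -> fault, frames [1]
5 -> fault, frames [1, 5]
1 -> hit
5 -> hit
3 -> fault, frames [1, 5, 3]
5 -> hit
3 -> hit
6 -> fault, evict 1, frames [5, 3, 6]
3 -> hit
9 -> fault, evict 5, frames [3, 6, 9]
4 -> fault, evict 3, frames [6, 9, 4]
9 -> hit
1 -> fault, evict 6, frames [9, 4, 1]
8 -> fault, evict 9, frames [4, 1, 8]
Page faults: 8.

8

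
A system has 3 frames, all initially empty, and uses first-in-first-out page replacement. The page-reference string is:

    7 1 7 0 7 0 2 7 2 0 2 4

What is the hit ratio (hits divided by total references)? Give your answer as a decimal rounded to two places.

7: fault, frames {7}
1: fault, frames {7,1}
7: hit
0: fault, frames {7,1,0}
7: hit
0: hit
2: fault, evict 7, frames {1,0,2}
7: fault, evict 1, frames {0,2,7}
2: hit
0: hit
2: hit
4: fault, evict 0, frames {2,7,4}
Hits: 6 of 12 references → 6/12 = 0.5000.

0.50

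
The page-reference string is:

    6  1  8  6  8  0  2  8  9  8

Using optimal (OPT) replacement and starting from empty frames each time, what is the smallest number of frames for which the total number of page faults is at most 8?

2

f=1: 10 faults
f=2: 6 faults
f=3: 6 faults
f=4: 6 faults
f=5: 6 faults
f=6: 6 faults
Smallest f with faults ≤ 8 is 2.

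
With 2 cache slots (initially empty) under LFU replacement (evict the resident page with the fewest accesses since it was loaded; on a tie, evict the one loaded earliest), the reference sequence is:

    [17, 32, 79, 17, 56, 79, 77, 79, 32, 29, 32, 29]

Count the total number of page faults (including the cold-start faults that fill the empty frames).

11

17 → miss, frames (17)
32 → miss, frames (17 32)
79 → miss, evict 17, frames (32 79)
17 → miss, evict 32, frames (79 17)
56 → miss, evict 79, frames (17 56)
79 → miss, evict 17, frames (56 79)
77 → miss, evict 56, frames (79 77)
79 → hit
32 → miss, evict 77, frames (79 32)
29 → miss, evict 32, frames (79 29)
32 → miss, evict 29, frames (79 32)
29 → miss, evict 32, frames (79 29)
Page faults: 11.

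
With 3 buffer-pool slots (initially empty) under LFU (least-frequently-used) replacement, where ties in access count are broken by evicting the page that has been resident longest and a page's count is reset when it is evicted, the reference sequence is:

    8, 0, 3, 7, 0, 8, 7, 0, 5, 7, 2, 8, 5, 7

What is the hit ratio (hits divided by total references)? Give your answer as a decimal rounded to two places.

8: fault, frames {8}
0: fault, frames {8,0}
3: fault, frames {8,0,3}
7: fault, evict 8, frames {0,3,7}
0: hit
8: fault, evict 3, frames {0,7,8}
7: hit
0: hit
5: fault, evict 8, frames {0,7,5}
7: hit
2: fault, evict 5, frames {0,7,2}
8: fault, evict 2, frames {0,7,8}
5: fault, evict 8, frames {0,7,5}
7: hit
Hits: 5 of 14 references → 5/14 = 0.3571.

0.36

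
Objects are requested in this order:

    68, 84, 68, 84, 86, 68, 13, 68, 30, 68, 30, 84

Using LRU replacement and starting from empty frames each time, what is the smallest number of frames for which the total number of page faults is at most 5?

f=1: 12 faults
f=2: 7 faults
f=3: 6 faults
f=4: 6 faults
f=5: 5 faults
Smallest f with faults ≤ 5 is 5.

5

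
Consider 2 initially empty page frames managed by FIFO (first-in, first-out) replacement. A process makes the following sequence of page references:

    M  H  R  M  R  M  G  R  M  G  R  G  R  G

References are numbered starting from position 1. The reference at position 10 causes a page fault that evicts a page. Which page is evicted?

pos 1: M → miss, frames (M)
pos 2: H → miss, frames (M H)
pos 3: R → miss, evict M, frames (H R)
pos 4: M → miss, evict H, frames (R M)
pos 5: R → hit
pos 6: M → hit
pos 7: G → miss, evict R, frames (M G)
pos 8: R → miss, evict M, frames (G R)
pos 9: M → miss, evict G, frames (R M)
pos 10: G → miss, evict R, frames (M G)
At position 10, page R is evicted.

R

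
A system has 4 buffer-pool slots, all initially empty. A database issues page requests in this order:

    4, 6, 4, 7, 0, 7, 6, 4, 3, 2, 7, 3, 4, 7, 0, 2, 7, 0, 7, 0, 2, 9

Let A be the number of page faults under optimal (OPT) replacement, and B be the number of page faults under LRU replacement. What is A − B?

Under OPT: F F . F F . . . F F . . . . F . . . . . . F → 8 faults.
Under LRU: F F . F F . . . F F F . . . F F . . . . . F → 10 faults.
A − B = 8 − 10 = -2.

-2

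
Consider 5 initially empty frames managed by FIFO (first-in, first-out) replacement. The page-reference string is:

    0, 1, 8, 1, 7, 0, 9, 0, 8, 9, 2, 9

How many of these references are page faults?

6

0 → fault, frames [0]
1 → fault, frames [0, 1]
8 → fault, frames [0, 1, 8]
1 → hit
7 → fault, frames [0, 1, 8, 7]
0 → hit
9 → fault, frames [0, 1, 8, 7, 9]
0 → hit
8 → hit
9 → hit
2 → fault, evict 0, frames [1, 8, 7, 9, 2]
9 → hit
Page faults: 6.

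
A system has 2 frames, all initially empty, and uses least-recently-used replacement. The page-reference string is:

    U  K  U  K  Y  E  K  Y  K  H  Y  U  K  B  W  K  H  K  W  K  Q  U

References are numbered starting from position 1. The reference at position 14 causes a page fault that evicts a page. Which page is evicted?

U

pos 1: U: fault, frames (U)
pos 2: K: fault, frames (U K)
pos 3: U: hit
pos 4: K: hit
pos 5: Y: fault, evict U, frames (K Y)
pos 6: E: fault, evict K, frames (Y E)
pos 7: K: fault, evict Y, frames (E K)
pos 8: Y: fault, evict E, frames (K Y)
pos 9: K: hit
pos 10: H: fault, evict Y, frames (K H)
pos 11: Y: fault, evict K, frames (H Y)
pos 12: U: fault, evict H, frames (Y U)
pos 13: K: fault, evict Y, frames (U K)
pos 14: B: fault, evict U, frames (K B)
At position 14, page U is evicted.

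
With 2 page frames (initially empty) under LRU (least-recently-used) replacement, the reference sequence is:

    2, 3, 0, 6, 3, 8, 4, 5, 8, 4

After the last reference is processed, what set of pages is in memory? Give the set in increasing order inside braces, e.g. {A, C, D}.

{4, 8}

2 → fault, frames {2}
3 → fault, frames {2,3}
0 → fault, evict 2, frames {3,0}
6 → fault, evict 3, frames {0,6}
3 → fault, evict 0, frames {6,3}
8 → fault, evict 6, frames {3,8}
4 → fault, evict 3, frames {8,4}
5 → fault, evict 8, frames {4,5}
8 → fault, evict 4, frames {5,8}
4 → fault, evict 5, frames {8,4}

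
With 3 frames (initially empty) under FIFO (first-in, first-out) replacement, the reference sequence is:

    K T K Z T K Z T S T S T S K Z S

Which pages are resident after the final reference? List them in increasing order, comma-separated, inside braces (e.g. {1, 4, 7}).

K → fault, frames [K]
T → fault, frames [K, T]
K → hit
Z → fault, frames [K, T, Z]
T → hit
K → hit
Z → hit
T → hit
S → fault, evict K, frames [T, Z, S]
T → hit
S → hit
T → hit
S → hit
K → fault, evict T, frames [Z, S, K]
Z → hit
S → hit

{K, S, Z}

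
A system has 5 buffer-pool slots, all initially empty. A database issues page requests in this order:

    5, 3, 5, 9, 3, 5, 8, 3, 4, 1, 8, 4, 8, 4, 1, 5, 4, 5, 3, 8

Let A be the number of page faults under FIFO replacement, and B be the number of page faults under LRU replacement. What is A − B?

Under FIFO: F F . F . . F . F F . . . . . F . . F . → 8 faults.
Under LRU: F F . F . . F . F F . . . . . . . . . . → 6 faults.
A − B = 8 − 6 = 2.

2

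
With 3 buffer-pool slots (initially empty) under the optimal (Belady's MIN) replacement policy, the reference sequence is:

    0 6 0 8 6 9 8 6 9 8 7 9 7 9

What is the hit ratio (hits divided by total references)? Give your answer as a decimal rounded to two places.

0.64

0 -> fault, frames [0]
6 -> fault, frames [0, 6]
0 -> hit
8 -> fault, frames [0, 6, 8]
6 -> hit
9 -> fault, evict 0, frames [6, 8, 9]
8 -> hit
6 -> hit
9 -> hit
8 -> hit
7 -> fault, evict 8, frames [6, 9, 7]
9 -> hit
7 -> hit
9 -> hit
Hits: 9 of 14 references → 9/14 = 0.6429.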